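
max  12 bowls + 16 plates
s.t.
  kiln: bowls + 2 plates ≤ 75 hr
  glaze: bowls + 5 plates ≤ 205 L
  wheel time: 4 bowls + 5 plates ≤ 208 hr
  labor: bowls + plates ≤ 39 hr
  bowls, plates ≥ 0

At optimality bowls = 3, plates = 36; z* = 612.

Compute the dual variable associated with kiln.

4

Binding: kiln and labor. Non-binding: glaze (22 unused), wheel time (16 unused).
By complementary slackness, y = 0 for the non-binding constraints.
From A_Bᵀ y = c: 1·y_kiln + 1·y_labor = 12; 2·y_kiln + 1·y_labor = 16.
Solving: y_kiln = 4, y_labor = 8.
Shadow price of kiln = 4.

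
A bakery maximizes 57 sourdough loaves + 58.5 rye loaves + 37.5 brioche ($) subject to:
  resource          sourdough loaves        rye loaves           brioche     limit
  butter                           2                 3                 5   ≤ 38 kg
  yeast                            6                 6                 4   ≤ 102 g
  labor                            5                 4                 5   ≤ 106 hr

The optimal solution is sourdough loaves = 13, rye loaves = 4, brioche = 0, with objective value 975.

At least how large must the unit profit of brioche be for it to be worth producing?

At the optimum: butter uses 38 of 38 (binding); yeast uses 102 of 102 (binding); labor uses 81 of 106 (slack = 25).
Since labor is not tight, its dual is 0.
From A_Bᵀ y = c: 2·y_butter + 6·y_yeast = 57; 3·y_butter + 6·y_yeast = 58.5.
Solving: y_butter = 1.5, y_yeast = 9.
brioche enters the basis when its profit ≥ yᵀa₃ = 1.5·5 + 9·4 = 43.5.

43.5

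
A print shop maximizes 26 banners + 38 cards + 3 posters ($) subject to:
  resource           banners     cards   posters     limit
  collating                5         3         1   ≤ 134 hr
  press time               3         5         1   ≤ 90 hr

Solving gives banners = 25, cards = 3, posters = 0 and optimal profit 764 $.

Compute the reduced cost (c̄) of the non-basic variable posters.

-5

At the optimum: collating uses 134 of 134 (binding); press time uses 90 of 90 (binding).
From A_Bᵀ y = c: 5·y_collating + 3·y_press time = 26; 3·y_collating + 5·y_press time = 38.
This yields shadow prices y_collating = 1, y_press time = 7.
Reduced cost of posters: c₃ − yᵀa₃ = 3 − (1·1 + 7·1) = 3 − 8 = -5.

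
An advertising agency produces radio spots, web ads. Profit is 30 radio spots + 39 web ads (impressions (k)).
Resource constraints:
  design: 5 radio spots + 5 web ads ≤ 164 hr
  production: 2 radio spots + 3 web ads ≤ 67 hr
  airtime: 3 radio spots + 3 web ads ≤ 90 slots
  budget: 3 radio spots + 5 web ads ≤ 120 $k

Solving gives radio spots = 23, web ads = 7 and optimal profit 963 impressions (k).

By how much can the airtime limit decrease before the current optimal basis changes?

23

Binding constraints: production, airtime. The basis is B = [[2,3],[3,3]] with det -3.
Per unit decrease in airtime, x* moves by d = (-1, 0.6667).
The basis stays optimal until radio spots reaches 0; allowable decrease = 23 slots.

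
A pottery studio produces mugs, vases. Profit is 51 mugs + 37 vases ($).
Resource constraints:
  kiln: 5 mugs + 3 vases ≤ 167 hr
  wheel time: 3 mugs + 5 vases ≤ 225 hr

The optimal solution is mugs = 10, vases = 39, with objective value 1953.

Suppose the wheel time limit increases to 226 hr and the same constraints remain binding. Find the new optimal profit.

1955

Check each constraint at x*: kiln 167/167 (tight); wheel time 225/225 (tight).
Dual feasibility on the basic columns requires 5·y_kiln + 3·y_wheel time = 51, 3·y_kiln + 5·y_wheel time = 37.
Solving: y_kiln = 9, y_wheel time = 2.
Δz = y_wheel time·Δb = 2 × (1) = 2, so new z* = 1953 + 2 = 1955.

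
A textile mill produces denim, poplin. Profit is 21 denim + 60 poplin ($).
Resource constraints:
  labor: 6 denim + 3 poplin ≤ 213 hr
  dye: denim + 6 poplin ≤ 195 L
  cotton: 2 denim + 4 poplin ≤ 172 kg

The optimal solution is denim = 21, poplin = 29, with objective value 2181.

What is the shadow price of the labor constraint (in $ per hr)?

2

Binding: labor and dye. Non-binding: cotton (14 unused).
Since cotton is not tight, its dual is 0.
From A_Bᵀ y = c: 6·y_labor + 1·y_dye = 21; 3·y_labor + 6·y_dye = 60.
→ y_labor = 2 and y_dye = 9.
Shadow price of labor = 2.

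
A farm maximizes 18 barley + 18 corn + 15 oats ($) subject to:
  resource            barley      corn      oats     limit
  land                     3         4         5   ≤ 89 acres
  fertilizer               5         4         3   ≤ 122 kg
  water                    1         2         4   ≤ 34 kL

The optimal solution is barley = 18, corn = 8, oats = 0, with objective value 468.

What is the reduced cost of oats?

Check each constraint at x*: land 86/89 (slack 3); fertilizer 122/122 (tight); water 34/34 (tight).
Since land is not tight, its dual is 0.
Dual feasibility on the basic columns requires 5·y_fertilizer + 1·y_water = 18, 4·y_fertilizer + 2·y_water = 18.
This yields shadow prices y_fertilizer = 3, y_water = 3.
Reduced cost of oats: c₃ − yᵀa₃ = 15 − (3·3 + 3·4) = 15 − 21 = -6.

-6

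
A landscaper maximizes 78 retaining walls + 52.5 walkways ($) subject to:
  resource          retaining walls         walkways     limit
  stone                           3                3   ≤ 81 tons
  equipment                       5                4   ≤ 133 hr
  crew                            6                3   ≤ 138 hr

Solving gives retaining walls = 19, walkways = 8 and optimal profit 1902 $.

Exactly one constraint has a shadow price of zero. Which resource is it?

stone: 81/81 (binding)
equipment: 127/133 (slack 6)
crew: 138/138 (binding)
By complementary slackness, a constraint with positive slack has shadow price 0 → equipment.

equipment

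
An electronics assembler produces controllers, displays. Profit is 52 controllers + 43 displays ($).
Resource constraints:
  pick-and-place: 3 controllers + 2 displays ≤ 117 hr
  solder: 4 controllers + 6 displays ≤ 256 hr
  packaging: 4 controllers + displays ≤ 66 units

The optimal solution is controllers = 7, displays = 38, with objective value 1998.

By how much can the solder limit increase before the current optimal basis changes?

Binding constraints: solder, packaging. The basis is B = [[4,6],[4,1]] with det -20.
Per unit increase in solder, x* moves by d = (-0.05, 0.2).
The basis stays optimal until pick-and-place becomes binding; allowable increase = 80 hr.

80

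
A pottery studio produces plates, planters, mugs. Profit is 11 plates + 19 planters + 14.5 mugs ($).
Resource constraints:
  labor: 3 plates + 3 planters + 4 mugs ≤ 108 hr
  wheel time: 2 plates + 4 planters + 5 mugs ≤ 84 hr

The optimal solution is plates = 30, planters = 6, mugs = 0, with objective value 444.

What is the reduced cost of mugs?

-9.5

At the optimum: labor uses 108 of 108 (binding); wheel time uses 84 of 84 (binding).
The binding rows give the dual system: 3·y_labor + 2·y_wheel time = 11 and 3·y_labor + 4·y_wheel time = 19.
→ y_labor = 1 and y_wheel time = 4.
Reduced cost of mugs: c₃ − yᵀa₃ = 14.5 − (1·4 + 4·5) = 14.5 − 24 = -9.5.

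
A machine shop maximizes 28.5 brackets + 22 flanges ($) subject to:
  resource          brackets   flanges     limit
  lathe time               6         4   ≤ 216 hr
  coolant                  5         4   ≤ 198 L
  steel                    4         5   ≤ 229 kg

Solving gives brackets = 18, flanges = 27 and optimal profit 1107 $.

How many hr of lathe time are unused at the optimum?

0

lathe time used = 6·18 + 4·27 = 216; slack = 216 − 216 = 0.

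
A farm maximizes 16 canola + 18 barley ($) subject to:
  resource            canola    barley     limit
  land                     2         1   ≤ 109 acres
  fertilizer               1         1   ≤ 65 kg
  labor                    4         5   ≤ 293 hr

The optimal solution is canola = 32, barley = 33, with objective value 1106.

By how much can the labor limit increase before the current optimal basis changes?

32

Binding constraints: fertilizer, labor. The basis is B = [[1,1],[4,5]] with det 1.
Per unit increase in labor, x* moves by d = (-1, 1).
The basis stays optimal until canola reaches 0; allowable increase = 32 hr.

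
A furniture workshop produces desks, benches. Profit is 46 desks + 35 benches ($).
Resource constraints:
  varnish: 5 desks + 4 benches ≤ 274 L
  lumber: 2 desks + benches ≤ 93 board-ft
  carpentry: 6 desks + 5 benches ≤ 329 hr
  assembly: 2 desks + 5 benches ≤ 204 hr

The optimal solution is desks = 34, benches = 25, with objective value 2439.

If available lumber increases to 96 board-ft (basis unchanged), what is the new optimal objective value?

At the optimum: varnish uses 270 of 274 (slack = 4); lumber uses 93 of 93 (binding); carpentry uses 329 of 329 (binding); assembly uses 193 of 204 (slack = 11).
Since varnish, assembly are not tight, their duals are 0.
The binding rows give the dual system: 2·y_lumber + 6·y_carpentry = 46 and 1·y_lumber + 5·y_carpentry = 35.
→ y_lumber = 5 and y_carpentry = 6.
Δz = y_lumber·Δb = 5 × (3) = 15, so new z* = 2439 + 15 = 2454.

2454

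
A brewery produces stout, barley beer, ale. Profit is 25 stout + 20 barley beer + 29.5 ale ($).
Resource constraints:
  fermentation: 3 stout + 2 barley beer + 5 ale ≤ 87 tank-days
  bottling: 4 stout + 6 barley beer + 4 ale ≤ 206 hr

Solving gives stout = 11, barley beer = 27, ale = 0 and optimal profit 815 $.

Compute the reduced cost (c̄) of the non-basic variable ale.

Both fermentation and bottling are binding at x*.
From A_Bᵀ y = c: 3·y_fermentation + 4·y_bottling = 25; 2·y_fermentation + 6·y_bottling = 20.
Solving: y_fermentation = 7, y_bottling = 1.
Reduced cost of ale: c₃ − yᵀa₃ = 29.5 − (7·5 + 1·4) = 29.5 − 39 = -9.5.

-9.5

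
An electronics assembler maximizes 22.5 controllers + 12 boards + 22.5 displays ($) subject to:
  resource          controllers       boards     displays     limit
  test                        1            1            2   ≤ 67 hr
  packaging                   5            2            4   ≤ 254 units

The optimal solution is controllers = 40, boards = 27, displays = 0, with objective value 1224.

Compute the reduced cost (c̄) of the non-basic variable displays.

At the optimum: test uses 67 of 67 (binding); packaging uses 254 of 254 (binding).
From A_Bᵀ y = c: 1·y_test + 5·y_packaging = 22.5; 1·y_test + 2·y_packaging = 12.
→ y_test = 5 and y_packaging = 3.5.
Reduced cost of displays: c₃ − yᵀa₃ = 22.5 − (5·2 + 3.5·4) = 22.5 − 24 = -1.5.

-1.5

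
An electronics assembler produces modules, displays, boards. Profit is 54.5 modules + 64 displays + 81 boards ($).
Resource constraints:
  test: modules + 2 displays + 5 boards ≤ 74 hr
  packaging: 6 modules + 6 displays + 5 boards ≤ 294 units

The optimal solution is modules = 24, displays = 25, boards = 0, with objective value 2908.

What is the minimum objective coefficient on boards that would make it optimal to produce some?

Check each constraint at x*: test 74/74 (tight); packaging 294/294 (tight).
The binding rows give the dual system: 1·y_test + 6·y_packaging = 54.5 and 2·y_test + 6·y_packaging = 64.
This yields shadow prices y_test = 9.5, y_packaging = 7.5.
boards enters the basis when its profit ≥ yᵀa₃ = 9.5·5 + 7.5·5 = 85.

85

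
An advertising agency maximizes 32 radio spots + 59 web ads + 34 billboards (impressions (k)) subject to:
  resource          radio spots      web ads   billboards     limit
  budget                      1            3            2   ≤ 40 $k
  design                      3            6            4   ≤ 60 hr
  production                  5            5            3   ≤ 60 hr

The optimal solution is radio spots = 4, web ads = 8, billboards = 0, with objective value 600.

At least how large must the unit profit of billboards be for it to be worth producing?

39

Check each constraint at x*: budget 28/40 (slack 12); design 60/60 (tight); production 60/60 (tight).
By complementary slackness, y = 0 for the non-binding constraint.
Dual feasibility on the basic columns requires 3·y_design + 5·y_production = 32, 6·y_design + 5·y_production = 59.
→ y_design = 9 and y_production = 1.
billboards enters the basis when its profit ≥ yᵀa₃ = 9·4 + 1·3 = 39.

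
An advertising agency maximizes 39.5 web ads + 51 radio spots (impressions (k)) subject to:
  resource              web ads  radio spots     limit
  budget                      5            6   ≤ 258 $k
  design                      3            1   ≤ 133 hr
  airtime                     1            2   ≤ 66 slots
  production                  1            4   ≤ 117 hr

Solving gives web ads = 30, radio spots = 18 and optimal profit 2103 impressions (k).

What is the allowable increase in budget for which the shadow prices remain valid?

20

Binding constraints: budget, airtime. The basis is B = [[5,6],[1,2]] with det 4.
Per unit increase in budget, x* moves by d = (0.5, -0.25).
The basis stays optimal until design becomes binding; allowable increase = 20 $k.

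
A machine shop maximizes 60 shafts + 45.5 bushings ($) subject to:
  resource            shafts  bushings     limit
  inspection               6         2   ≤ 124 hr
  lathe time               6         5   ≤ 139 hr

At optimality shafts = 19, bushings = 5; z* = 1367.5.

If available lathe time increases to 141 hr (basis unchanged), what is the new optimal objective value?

1384.5

At the optimum: inspection uses 124 of 124 (binding); lathe time uses 139 of 139 (binding).
From A_Bᵀ y = c: 6·y_inspection + 6·y_lathe time = 60; 2·y_inspection + 5·y_lathe time = 45.5.
→ y_inspection = 1.5 and y_lathe time = 8.5.
Δz = y_lathe time·Δb = 8.5 × (2) = 17, so new z* = 1367.5 + 17 = 1384.5.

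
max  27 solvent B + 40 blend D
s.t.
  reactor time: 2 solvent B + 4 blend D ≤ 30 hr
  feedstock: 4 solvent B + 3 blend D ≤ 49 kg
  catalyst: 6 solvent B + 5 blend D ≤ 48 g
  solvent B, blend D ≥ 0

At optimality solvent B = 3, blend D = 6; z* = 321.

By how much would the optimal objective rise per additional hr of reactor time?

7.5

Binding: reactor time and catalyst. Non-binding: feedstock (19 unused).
Since feedstock is not tight, its dual is 0.
The binding rows give the dual system: 2·y_reactor time + 6·y_catalyst = 27 and 4·y_reactor time + 5·y_catalyst = 40.
This yields shadow prices y_reactor time = 7.5, y_catalyst = 2.
Shadow price of reactor time = 7.5.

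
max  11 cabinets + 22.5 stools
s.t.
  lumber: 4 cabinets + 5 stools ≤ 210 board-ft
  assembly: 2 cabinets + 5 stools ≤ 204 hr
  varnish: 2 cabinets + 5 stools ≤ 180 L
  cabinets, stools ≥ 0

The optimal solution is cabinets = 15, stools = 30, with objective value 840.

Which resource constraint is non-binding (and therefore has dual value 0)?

lumber: 210/210 (binding)
assembly: 180/204 (slack 24)
varnish: 180/180 (binding)
By complementary slackness, a constraint with positive slack has shadow price 0 → assembly.

assembly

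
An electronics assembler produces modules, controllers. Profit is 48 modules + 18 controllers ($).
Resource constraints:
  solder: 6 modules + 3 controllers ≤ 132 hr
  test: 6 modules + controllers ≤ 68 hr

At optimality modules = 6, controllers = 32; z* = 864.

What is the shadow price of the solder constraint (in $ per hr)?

At the optimum: solder uses 132 of 132 (binding); test uses 68 of 68 (binding).
From A_Bᵀ y = c: 6·y_solder + 6·y_test = 48; 3·y_solder + 1·y_test = 18.
This yields shadow prices y_solder = 5, y_test = 3.
Shadow price of solder = 5.

5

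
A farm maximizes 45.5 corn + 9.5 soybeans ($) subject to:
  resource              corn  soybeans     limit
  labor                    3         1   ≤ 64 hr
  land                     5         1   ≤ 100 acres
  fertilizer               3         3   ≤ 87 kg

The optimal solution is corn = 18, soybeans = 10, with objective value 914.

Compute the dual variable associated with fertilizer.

0

At the optimum: labor uses 64 of 64 (binding); land uses 100 of 100 (binding); fertilizer uses 84 of 87 (slack = 3).
Since fertilizer is not tight, its dual is 0.
Dual feasibility on the basic columns requires 3·y_labor + 5·y_land = 45.5, 1·y_labor + 1·y_land = 9.5.
This yields shadow prices y_labor = 1, y_land = 8.5.
Shadow price of fertilizer = 0.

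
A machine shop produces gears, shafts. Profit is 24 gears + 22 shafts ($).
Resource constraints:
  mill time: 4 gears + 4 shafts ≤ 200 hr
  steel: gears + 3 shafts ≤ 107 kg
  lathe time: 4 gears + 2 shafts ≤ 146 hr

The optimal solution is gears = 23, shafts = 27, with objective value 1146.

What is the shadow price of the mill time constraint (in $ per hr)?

At the optimum: mill time uses 200 of 200 (binding); steel uses 104 of 107 (slack = 3); lathe time uses 146 of 146 (binding).
Since steel is not tight, its dual is 0.
From A_Bᵀ y = c: 4·y_mill time + 4·y_lathe time = 24; 4·y_mill time + 2·y_lathe time = 22.
Solving: y_mill time = 5, y_lathe time = 1.
Shadow price of mill time = 5.

5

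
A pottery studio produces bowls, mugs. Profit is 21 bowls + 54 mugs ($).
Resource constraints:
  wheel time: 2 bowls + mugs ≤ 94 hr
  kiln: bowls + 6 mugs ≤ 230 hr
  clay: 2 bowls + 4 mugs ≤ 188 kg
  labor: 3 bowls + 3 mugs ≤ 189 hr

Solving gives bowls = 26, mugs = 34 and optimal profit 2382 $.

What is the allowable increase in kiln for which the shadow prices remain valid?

52

Binding constraints: kiln, clay. The basis is B = [[1,6],[2,4]] with det -8.
Per unit increase in kiln, x* moves by d = (-0.5, 0.25).
The basis stays optimal until bowls reaches 0; allowable increase = 52 hr.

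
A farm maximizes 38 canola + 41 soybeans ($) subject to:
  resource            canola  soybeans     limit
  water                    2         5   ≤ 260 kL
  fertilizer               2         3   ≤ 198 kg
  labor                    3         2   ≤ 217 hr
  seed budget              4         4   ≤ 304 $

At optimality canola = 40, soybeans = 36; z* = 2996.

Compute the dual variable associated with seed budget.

9

At the optimum: water uses 260 of 260 (binding); fertilizer uses 188 of 198 (slack = 10); labor uses 192 of 217 (slack = 25); seed budget uses 304 of 304 (binding).
Slack constraints have shadow price 0 (complementary slackness).
Dual feasibility on the basic columns requires 2·y_water + 4·y_seed budget = 38, 5·y_water + 4·y_seed budget = 41.
→ y_water = 1 and y_seed budget = 9.
Shadow price of seed budget = 9.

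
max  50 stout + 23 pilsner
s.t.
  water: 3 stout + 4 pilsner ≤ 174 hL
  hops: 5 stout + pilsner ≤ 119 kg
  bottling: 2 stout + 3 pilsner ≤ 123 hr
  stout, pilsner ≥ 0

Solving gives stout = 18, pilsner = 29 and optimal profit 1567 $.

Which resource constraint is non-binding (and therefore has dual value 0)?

water: 170/174 (slack 4)
hops: 119/119 (binding)
bottling: 123/123 (binding)
By complementary slackness, a constraint with positive slack has shadow price 0 → water.

water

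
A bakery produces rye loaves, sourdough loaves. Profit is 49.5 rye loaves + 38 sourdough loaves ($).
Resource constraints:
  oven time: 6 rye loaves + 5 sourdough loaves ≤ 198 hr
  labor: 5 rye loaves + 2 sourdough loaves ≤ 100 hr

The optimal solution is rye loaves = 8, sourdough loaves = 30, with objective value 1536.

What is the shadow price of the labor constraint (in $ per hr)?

1.5

Check each constraint at x*: oven time 198/198 (tight); labor 100/100 (tight).
From A_Bᵀ y = c: 6·y_oven time + 5·y_labor = 49.5; 5·y_oven time + 2·y_labor = 38.
This yields shadow prices y_oven time = 7, y_labor = 1.5.
Shadow price of labor = 1.5.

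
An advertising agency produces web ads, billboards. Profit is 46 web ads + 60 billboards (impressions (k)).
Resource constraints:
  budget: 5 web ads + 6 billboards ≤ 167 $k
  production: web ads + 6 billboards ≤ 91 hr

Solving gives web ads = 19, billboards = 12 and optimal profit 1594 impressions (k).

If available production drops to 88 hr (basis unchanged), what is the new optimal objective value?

1591

At the optimum: budget uses 167 of 167 (binding); production uses 91 of 91 (binding).
The binding rows give the dual system: 5·y_budget + 1·y_production = 46 and 6·y_budget + 6·y_production = 60.
→ y_budget = 9 and y_production = 1.
Δz = y_production·Δb = 1 × (-3) = -3, so new z* = 1594 − 3 = 1591.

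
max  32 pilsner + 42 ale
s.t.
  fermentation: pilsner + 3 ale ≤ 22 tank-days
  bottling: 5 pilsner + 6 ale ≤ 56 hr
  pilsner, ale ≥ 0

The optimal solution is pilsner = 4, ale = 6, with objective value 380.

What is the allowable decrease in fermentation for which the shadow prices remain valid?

Binding constraints: fermentation, bottling. The basis is B = [[1,3],[5,6]] with det -9.
Per unit decrease in fermentation, x* moves by d = (0.6667, -0.5556).
The basis stays optimal until ale reaches 0; allowable decrease = 10.8 tank-days.

10.8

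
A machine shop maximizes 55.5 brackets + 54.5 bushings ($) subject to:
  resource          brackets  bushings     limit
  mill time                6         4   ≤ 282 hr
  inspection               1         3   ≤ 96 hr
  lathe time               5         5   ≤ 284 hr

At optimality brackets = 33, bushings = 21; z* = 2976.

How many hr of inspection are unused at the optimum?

0

inspection used = 1·33 + 3·21 = 96; slack = 96 − 96 = 0.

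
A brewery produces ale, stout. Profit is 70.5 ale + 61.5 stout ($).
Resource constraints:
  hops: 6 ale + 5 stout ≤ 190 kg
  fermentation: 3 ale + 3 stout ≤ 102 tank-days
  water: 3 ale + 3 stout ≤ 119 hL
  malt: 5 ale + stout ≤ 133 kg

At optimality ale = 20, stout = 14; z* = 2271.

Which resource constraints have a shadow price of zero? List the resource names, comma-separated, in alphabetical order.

malt, water

hops: 190/190 (binding)
fermentation: 102/102 (binding)
water: 102/119 (slack 17)
malt: 114/133 (slack 19)
By complementary slackness, a constraint with positive slack has shadow price 0 → malt, water.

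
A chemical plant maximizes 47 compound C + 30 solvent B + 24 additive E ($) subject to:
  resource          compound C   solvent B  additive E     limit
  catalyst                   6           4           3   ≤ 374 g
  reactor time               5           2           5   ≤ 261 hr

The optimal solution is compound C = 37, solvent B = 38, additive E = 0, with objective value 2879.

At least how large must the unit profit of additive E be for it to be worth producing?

Check each constraint at x*: catalyst 374/374 (tight); reactor time 261/261 (tight).
The binding rows give the dual system: 6·y_catalyst + 5·y_reactor time = 47 and 4·y_catalyst + 2·y_reactor time = 30.
→ y_catalyst = 7 and y_reactor time = 1.
additive E enters the basis when its profit ≥ yᵀa₃ = 7·3 + 1·5 = 26.

26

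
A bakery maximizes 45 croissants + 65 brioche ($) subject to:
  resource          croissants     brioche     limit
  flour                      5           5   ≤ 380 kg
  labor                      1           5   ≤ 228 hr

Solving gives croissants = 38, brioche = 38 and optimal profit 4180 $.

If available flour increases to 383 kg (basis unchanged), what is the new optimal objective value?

Check each constraint at x*: flour 380/380 (tight); labor 228/228 (tight).
From A_Bᵀ y = c: 5·y_flour + 1·y_labor = 45; 5·y_flour + 5·y_labor = 65.
→ y_flour = 8 and y_labor = 5.
Δz = y_flour·Δb = 8 × (3) = 24, so new z* = 4180 + 24 = 4204.

4204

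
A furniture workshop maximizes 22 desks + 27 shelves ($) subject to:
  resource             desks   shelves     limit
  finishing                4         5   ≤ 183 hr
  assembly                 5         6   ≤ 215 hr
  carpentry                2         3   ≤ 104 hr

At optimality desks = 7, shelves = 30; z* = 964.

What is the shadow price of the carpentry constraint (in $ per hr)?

1

At the optimum: finishing uses 178 of 183 (slack = 5); assembly uses 215 of 215 (binding); carpentry uses 104 of 104 (binding).
Slack constraints have shadow price 0 (complementary slackness).
The binding rows give the dual system: 5·y_assembly + 2·y_carpentry = 22 and 6·y_assembly + 3·y_carpentry = 27.
This yields shadow prices y_assembly = 4, y_carpentry = 1.
Shadow price of carpentry = 1.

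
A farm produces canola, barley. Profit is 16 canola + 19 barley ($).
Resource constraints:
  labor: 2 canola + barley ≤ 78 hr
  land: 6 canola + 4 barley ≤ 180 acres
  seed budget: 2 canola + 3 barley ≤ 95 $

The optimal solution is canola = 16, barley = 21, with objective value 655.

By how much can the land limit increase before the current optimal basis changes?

62.5

Binding constraints: land, seed budget. The basis is B = [[6,4],[2,3]] with det 10.
Per unit increase in land, x* moves by d = (0.3, -0.2).
The basis stays optimal until labor becomes binding; allowable increase = 62.5 acres.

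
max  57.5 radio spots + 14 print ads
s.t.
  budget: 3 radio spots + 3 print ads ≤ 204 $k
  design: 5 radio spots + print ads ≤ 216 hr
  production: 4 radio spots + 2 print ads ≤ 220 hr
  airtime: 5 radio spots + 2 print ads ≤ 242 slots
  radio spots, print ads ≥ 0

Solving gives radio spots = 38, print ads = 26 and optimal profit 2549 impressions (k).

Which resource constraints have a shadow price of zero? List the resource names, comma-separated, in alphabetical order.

budget, production

budget: 192/204 (slack 12)
design: 216/216 (binding)
production: 204/220 (slack 16)
airtime: 242/242 (binding)
By complementary slackness, a constraint with positive slack has shadow price 0 → budget, production.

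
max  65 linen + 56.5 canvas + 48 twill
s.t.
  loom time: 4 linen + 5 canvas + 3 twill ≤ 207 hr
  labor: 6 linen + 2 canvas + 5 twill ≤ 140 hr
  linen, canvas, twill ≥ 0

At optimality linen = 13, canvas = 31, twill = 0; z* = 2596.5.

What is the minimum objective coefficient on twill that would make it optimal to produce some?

51

Check each constraint at x*: loom time 207/207 (tight); labor 140/140 (tight).
From A_Bᵀ y = c: 4·y_loom time + 6·y_labor = 65; 5·y_loom time + 2·y_labor = 56.5.
Solving: y_loom time = 9.5, y_labor = 4.5.
twill enters the basis when its profit ≥ yᵀa₃ = 9.5·3 + 4.5·5 = 51.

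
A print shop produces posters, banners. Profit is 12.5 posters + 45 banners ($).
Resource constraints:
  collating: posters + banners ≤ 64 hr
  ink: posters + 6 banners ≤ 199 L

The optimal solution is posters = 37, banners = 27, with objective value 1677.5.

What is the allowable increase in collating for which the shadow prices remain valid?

Binding constraints: collating, ink. The basis is B = [[1,1],[1,6]] with det 5.
Per unit increase in collating, x* moves by d = (1.2, -0.2).
The basis stays optimal until banners reaches 0; allowable increase = 135 hr.

135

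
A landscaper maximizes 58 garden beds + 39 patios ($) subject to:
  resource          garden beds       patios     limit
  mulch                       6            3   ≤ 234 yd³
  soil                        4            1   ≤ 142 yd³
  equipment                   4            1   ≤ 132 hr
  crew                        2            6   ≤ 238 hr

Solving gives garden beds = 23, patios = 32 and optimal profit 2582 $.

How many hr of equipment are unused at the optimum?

equipment used = 4·23 + 1·32 = 124; slack = 132 − 124 = 8.

8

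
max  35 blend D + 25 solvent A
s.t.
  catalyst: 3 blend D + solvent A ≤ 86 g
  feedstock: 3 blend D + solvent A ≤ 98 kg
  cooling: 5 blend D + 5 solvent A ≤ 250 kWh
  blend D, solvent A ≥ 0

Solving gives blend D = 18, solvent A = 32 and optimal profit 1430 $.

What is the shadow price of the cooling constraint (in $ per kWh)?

4

At the optimum: catalyst uses 86 of 86 (binding); feedstock uses 86 of 98 (slack = 12); cooling uses 250 of 250 (binding).
Since feedstock is not tight, its dual is 0.
Dual feasibility on the basic columns requires 3·y_catalyst + 5·y_cooling = 35, 1·y_catalyst + 5·y_cooling = 25.
This yields shadow prices y_catalyst = 5, y_cooling = 4.
Shadow price of cooling = 4.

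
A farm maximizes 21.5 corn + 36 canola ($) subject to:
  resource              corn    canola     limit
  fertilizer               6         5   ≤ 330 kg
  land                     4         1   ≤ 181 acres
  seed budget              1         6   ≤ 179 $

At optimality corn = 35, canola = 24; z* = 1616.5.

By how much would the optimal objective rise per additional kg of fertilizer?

Check each constraint at x*: fertilizer 330/330 (tight); land 164/181 (slack 17); seed budget 179/179 (tight).
Slack constraints have shadow price 0 (complementary slackness).
Dual feasibility on the basic columns requires 6·y_fertilizer + 1·y_seed budget = 21.5, 5·y_fertilizer + 6·y_seed budget = 36.
→ y_fertilizer = 3 and y_seed budget = 3.5.
Shadow price of fertilizer = 3.

3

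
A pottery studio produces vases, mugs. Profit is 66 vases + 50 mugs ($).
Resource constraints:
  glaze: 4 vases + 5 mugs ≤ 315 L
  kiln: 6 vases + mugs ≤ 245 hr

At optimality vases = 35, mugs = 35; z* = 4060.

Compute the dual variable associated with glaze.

9

At the optimum: glaze uses 315 of 315 (binding); kiln uses 245 of 245 (binding).
From A_Bᵀ y = c: 4·y_glaze + 6·y_kiln = 66; 5·y_glaze + 1·y_kiln = 50.
→ y_glaze = 9 and y_kiln = 5.
Shadow price of glaze = 9.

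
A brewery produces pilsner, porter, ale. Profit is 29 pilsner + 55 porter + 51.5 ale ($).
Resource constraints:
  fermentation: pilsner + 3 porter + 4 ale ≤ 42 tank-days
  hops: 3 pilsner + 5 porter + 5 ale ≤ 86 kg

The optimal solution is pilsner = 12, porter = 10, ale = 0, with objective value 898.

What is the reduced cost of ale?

Both fermentation and hops are binding at x*.
Dual feasibility on the basic columns requires 1·y_fermentation + 3·y_hops = 29, 3·y_fermentation + 5·y_hops = 55.
→ y_fermentation = 5 and y_hops = 8.
Reduced cost of ale: c₃ − yᵀa₃ = 51.5 − (5·4 + 8·5) = 51.5 − 60 = -8.5.

-8.5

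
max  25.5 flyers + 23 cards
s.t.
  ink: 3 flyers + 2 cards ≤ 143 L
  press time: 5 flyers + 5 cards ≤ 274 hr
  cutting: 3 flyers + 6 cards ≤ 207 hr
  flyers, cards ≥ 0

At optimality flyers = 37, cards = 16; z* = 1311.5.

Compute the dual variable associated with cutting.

Binding: ink and cutting. Non-binding: press time (9 unused).
By complementary slackness, y = 0 for the non-binding constraint.
Dual feasibility on the basic columns requires 3·y_ink + 3·y_cutting = 25.5, 2·y_ink + 6·y_cutting = 23.
→ y_ink = 7 and y_cutting = 1.5.
Shadow price of cutting = 1.5.

1.5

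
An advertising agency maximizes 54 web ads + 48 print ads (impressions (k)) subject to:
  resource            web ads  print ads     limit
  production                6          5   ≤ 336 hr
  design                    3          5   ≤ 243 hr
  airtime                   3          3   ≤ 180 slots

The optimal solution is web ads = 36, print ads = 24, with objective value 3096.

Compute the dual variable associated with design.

0

At the optimum: production uses 336 of 336 (binding); design uses 228 of 243 (slack = 15); airtime uses 180 of 180 (binding).
Since design is not tight, its dual is 0.
The binding rows give the dual system: 6·y_production + 3·y_airtime = 54 and 5·y_production + 3·y_airtime = 48.
→ y_production = 6 and y_airtime = 6.
Shadow price of design = 0.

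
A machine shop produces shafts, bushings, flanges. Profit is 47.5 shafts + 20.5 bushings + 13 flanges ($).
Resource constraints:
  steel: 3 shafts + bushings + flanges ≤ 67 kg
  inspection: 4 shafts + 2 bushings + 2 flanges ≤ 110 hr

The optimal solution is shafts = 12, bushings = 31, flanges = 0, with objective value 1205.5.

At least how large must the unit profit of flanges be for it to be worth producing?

At the optimum: steel uses 67 of 67 (binding); inspection uses 110 of 110 (binding).
From A_Bᵀ y = c: 3·y_steel + 4·y_inspection = 47.5; 1·y_steel + 2·y_inspection = 20.5.
This yields shadow prices y_steel = 6.5, y_inspection = 7.
flanges enters the basis when its profit ≥ yᵀa₃ = 6.5·1 + 7·2 = 20.5.

20.5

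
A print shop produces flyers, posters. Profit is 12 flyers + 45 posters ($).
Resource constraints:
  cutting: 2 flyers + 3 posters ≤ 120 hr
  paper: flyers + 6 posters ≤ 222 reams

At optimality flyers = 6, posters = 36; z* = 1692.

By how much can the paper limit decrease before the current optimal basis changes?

162

Binding constraints: cutting, paper. The basis is B = [[2,3],[1,6]] with det 9.
Per unit decrease in paper, x* moves by d = (0.3333, -0.2222).
The basis stays optimal until posters reaches 0; allowable decrease = 162 reams.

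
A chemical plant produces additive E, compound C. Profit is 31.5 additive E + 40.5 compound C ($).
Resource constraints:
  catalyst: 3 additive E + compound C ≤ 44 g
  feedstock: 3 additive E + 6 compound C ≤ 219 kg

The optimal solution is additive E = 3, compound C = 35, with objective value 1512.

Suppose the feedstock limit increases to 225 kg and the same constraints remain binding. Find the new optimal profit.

Check each constraint at x*: catalyst 44/44 (tight); feedstock 219/219 (tight).
The binding rows give the dual system: 3·y_catalyst + 3·y_feedstock = 31.5 and 1·y_catalyst + 6·y_feedstock = 40.5.
Solving: y_catalyst = 4.5, y_feedstock = 6.
Δz = y_feedstock·Δb = 6 × (6) = 36, so new z* = 1512 + 36 = 1548.

1548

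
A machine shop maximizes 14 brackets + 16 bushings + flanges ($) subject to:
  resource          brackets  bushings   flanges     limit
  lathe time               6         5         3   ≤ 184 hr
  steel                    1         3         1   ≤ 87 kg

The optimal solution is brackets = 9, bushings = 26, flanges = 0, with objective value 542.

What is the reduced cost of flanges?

At the optimum: lathe time uses 184 of 184 (binding); steel uses 87 of 87 (binding).
From A_Bᵀ y = c: 6·y_lathe time + 1·y_steel = 14; 5·y_lathe time + 3·y_steel = 16.
Solving: y_lathe time = 2, y_steel = 2.
Reduced cost of flanges: c₃ − yᵀa₃ = 1 − (2·3 + 2·1) = 1 − 8 = -7.

-7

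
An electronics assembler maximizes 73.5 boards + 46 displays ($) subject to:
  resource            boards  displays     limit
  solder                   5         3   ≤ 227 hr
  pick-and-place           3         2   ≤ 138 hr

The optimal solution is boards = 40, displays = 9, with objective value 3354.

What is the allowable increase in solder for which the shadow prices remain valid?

3

Binding constraints: solder, pick-and-place. The basis is B = [[5,3],[3,2]] with det 1.
Per unit increase in solder, x* moves by d = (2, -3).
The basis stays optimal until displays reaches 0; allowable increase = 3 hr.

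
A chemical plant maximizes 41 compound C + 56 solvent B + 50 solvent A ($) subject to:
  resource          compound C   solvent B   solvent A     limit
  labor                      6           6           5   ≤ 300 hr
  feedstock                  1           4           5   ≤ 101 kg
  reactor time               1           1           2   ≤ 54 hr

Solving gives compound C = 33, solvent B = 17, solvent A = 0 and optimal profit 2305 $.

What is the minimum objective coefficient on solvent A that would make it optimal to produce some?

At the optimum: labor uses 300 of 300 (binding); feedstock uses 101 of 101 (binding); reactor time uses 50 of 54 (slack = 4).
Since reactor time is not tight, its dual is 0.
The binding rows give the dual system: 6·y_labor + 1·y_feedstock = 41 and 6·y_labor + 4·y_feedstock = 56.
This yields shadow prices y_labor = 6, y_feedstock = 5.
solvent A enters the basis when its profit ≥ yᵀa₃ = 6·5 + 5·5 = 55.

55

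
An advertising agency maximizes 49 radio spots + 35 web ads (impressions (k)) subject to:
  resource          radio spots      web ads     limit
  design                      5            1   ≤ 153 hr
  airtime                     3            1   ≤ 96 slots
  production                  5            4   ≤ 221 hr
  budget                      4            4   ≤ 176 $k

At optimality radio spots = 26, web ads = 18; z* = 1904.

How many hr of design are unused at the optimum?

5

design used = 5·26 + 1·18 = 148; slack = 153 − 148 = 5.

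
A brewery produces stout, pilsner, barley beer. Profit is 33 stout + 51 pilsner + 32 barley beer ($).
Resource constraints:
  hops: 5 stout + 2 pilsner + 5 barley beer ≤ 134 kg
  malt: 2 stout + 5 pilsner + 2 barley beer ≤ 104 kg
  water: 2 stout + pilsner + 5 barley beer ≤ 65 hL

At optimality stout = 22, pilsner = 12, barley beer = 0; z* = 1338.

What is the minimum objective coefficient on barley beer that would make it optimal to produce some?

33

Check each constraint at x*: hops 134/134 (tight); malt 104/104 (tight); water 56/65 (slack 9).
Since water is not tight, its dual is 0.
The binding rows give the dual system: 5·y_hops + 2·y_malt = 33 and 2·y_hops + 5·y_malt = 51.
→ y_hops = 3 and y_malt = 9.
barley beer enters the basis when its profit ≥ yᵀa₃ = 3·5 + 9·2 = 33.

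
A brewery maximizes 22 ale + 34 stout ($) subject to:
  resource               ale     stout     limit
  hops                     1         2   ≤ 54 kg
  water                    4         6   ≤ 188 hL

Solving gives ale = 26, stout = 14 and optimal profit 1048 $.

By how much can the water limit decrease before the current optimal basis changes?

26

Binding constraints: hops, water. The basis is B = [[1,2],[4,6]] with det -2.
Per unit decrease in water, x* moves by d = (-1, 0.5).
The basis stays optimal until ale reaches 0; allowable decrease = 26 hL.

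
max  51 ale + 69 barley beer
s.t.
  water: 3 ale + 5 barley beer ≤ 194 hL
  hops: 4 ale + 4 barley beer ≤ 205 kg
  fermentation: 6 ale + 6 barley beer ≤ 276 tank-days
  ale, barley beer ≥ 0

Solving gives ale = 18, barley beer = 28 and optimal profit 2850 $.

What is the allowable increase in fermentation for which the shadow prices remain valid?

Binding constraints: water, fermentation. The basis is B = [[3,5],[6,6]] with det -12.
Per unit increase in fermentation, x* moves by d = (0.4167, -0.25).
The basis stays optimal until hops becomes binding; allowable increase = 31.5 tank-days.

31.5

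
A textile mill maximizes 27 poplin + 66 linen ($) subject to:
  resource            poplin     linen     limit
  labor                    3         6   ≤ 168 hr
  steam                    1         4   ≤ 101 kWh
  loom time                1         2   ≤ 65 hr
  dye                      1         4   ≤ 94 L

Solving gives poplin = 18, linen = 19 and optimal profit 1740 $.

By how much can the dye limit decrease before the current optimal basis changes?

38

Binding constraints: labor, dye. The basis is B = [[3,6],[1,4]] with det 6.
Per unit decrease in dye, x* moves by d = (1, -0.5).
The basis stays optimal until linen reaches 0; allowable decrease = 38 L.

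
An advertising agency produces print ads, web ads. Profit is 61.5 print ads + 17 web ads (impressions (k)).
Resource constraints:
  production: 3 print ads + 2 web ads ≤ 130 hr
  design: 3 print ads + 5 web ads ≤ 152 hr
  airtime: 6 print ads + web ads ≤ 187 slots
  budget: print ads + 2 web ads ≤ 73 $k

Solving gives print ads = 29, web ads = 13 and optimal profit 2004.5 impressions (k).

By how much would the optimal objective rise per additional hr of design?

1.5

At the optimum: production uses 113 of 130 (slack = 17); design uses 152 of 152 (binding); airtime uses 187 of 187 (binding); budget uses 55 of 73 (slack = 18).
Since production, budget are not tight, their duals are 0.
The binding rows give the dual system: 3·y_design + 6·y_airtime = 61.5 and 5·y_design + 1·y_airtime = 17.
Solving: y_design = 1.5, y_airtime = 9.5.
Shadow price of design = 1.5.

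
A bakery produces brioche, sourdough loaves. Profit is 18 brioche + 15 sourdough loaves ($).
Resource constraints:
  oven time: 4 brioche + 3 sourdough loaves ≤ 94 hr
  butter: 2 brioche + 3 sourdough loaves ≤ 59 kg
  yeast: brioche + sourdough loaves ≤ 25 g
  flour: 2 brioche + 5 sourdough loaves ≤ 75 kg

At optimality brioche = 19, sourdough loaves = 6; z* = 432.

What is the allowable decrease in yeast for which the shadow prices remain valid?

1.5

Binding constraints: oven time, yeast. The basis is B = [[4,3],[1,1]] with det 1.
Per unit decrease in yeast, x* moves by d = (3, -4).
The basis stays optimal until sourdough loaves reaches 0; allowable decrease = 1.5 g.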